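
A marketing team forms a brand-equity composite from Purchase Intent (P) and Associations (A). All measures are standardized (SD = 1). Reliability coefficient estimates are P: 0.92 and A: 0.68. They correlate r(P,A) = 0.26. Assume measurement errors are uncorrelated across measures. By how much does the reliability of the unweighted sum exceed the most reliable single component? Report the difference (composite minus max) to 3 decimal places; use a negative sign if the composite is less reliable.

Var(sum) = 2 + 0.52 = 2.52; true-score variance = 1.6 + 0.52 = 2.12; composite reliability = 0.8413.
Max component reliability = 0.9200.
Difference = 0.8413 − 0.9200 = -0.079.

-0.079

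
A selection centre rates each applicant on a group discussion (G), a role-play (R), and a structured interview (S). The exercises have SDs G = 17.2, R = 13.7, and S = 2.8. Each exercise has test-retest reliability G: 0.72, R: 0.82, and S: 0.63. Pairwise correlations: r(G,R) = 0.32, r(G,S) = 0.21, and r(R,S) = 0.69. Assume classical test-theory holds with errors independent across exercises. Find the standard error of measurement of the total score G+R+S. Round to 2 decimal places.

Var(total) = 491.37 + 223.974 = 715.344.
True-score variance = 371.85 + 223.974 = 595.823, so reliability = 0.8329.
Error variance = 715.344 − 595.823 = 119.52; SEM = √119.52 = 10.93.

10.93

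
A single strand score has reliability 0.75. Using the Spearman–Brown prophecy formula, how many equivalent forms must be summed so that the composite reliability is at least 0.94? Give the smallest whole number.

6

k ≥ ρ*(1−ρ₁)/(ρ₁(1−ρ*)) = 0.94·0.25 / (0.75·0.06) = 5.222.
Smallest integer k = 6.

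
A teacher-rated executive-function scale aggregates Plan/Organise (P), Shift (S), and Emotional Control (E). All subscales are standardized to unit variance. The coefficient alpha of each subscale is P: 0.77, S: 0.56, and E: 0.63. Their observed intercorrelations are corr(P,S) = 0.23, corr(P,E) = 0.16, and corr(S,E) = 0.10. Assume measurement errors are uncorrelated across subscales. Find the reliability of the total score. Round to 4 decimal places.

0.7387

Var(P+S+E) = 3 + 2·[0.23 + 0.16 + 0.10] = 3 + 0.98 = 3.98.
Because errors are independent across components, Cov(Tᵢ,Tⱼ) = Cov(Xᵢ,Xⱼ); the off-diagonal part of the true-score variance is the same as above.
True-score variance = [0.77 + 0.56 + 0.63] + 0.98 = 1.96 + 0.98 = 2.94.
Reliability = 2.94 / 3.98 = 0.7387.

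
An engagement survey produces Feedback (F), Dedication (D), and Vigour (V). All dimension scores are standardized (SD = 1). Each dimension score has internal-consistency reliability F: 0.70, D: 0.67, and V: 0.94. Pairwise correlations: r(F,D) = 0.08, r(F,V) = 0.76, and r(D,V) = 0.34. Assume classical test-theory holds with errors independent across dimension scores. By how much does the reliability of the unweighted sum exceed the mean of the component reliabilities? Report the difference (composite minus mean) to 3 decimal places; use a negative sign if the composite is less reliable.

0.101

Var(sum) = 3 + 2.36 = 5.36; true-score variance = 2.31 + 2.36 = 4.67; composite reliability = 0.8713.
Mean component reliability = 0.7700.
Difference = 0.8713 − 0.7700 = 0.101.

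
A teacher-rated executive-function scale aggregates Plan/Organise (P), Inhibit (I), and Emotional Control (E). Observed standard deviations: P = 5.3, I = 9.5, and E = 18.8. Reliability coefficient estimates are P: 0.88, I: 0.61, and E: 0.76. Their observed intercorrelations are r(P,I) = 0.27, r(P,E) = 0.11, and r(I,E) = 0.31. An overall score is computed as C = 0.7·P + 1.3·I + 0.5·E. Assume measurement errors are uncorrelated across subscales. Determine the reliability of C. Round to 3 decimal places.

Var(C) = 0.7²·5.3² + 1.3²·9.5² + 0.5²·18.8² + 2·[0.91·5.3·9.5·0.27 + 0.35·5.3·18.8·0.11 + 0.65·9.5·18.8·0.31] = 254.647 + 104.39 = 359.037.
With uncorrelated errors the cross-covariances are all true-score covariance, so they carry over unchanged; only the diagonal terms shrink to ρᵢσᵢ².
True-score variance = [0.7²·5.3²·0.88 + 1.3²·9.5²·0.61 + 0.5²·18.8²·0.76] + 104.39 = 172.305 + 104.39 = 276.695.
Reliability = 276.695 / 359.037 = 0.771.

0.771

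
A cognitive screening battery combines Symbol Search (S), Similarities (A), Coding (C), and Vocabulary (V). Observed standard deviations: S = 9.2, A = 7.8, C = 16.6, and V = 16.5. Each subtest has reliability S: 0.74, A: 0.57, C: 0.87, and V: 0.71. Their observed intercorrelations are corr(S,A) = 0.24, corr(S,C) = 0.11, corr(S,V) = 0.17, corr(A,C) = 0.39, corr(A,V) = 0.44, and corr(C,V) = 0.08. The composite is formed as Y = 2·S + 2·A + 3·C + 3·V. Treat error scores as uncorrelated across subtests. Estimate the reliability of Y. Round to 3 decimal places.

Var(Y) = 2²·9.2² + 2²·7.8² + 3²·16.6² + 3²·16.5² + 2·[4·9.2·7.8·0.24 + 6·9.2·16.6·0.11 + 6·9.2·16.5·0.17 + 6·7.8·16.6·0.39 + 6·7.8·16.5·0.44 + 9·16.6·16.5·0.08] = 5512.21 + 2328.96 = 7841.17.
Because errors are independent across components, Cov(Tᵢ,Tⱼ) = Cov(Xᵢ,Xⱼ); the off-diagonal part of the true-score variance is the same as above.
True-score variance = [2²·9.2²·0.74 + 2²·7.8²·0.57 + 3²·16.6²·0.87 + 3²·16.5²·0.71] + 2328.96 = 4286.56 + 2328.96 = 6615.52.
Reliability = 6615.52 / 7841.17 = 0.844.

0.844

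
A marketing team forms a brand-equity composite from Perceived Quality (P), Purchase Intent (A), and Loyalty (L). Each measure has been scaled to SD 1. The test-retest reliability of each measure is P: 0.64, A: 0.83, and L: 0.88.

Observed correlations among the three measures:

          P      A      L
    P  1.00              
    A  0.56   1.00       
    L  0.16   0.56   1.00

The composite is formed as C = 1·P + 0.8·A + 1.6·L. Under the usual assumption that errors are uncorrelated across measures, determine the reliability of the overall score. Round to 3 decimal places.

Var(C) = 1 + 0.8² + 1.6² + 2·[0.8·0.56 + 1.6·0.16 + 1.28·0.56] = 4.2 + 2.8416 = 7.0416.
Because errors are independent across components, Cov(Tᵢ,Tⱼ) = Cov(Xᵢ,Xⱼ); the off-diagonal part of the true-score variance is the same as above.
True-score variance = [0.64 + 0.8²·0.83 + 1.6²·0.88] + 2.8416 = 3.424 + 2.8416 = 6.2656.
Reliability = 6.2656 / 7.0416 = 0.890.

0.890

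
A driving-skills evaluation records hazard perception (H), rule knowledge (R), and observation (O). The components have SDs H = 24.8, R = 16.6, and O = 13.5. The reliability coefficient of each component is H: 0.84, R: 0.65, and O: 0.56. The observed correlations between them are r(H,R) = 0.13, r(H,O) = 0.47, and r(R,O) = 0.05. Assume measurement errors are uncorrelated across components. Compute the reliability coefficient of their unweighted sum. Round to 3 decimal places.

Var(H+R+O) = 24.8² + 16.6² + 13.5² + 2·[24.8·16.6·0.13 + 24.8·13.5·0.47 + 16.6·13.5·0.05] = 1072.85 + 444.159 = 1517.01.
With uncorrelated errors the cross-covariances are all true-score covariance, so they carry over unchanged; only the diagonal terms shrink to ρᵢσᵢ².
True-score variance = [24.8²·0.84 + 16.6²·0.65 + 13.5²·0.56] + 444.159 = 797.808 + 444.159 = 1241.97.
Reliability = 1241.97 / 1517.01 = 0.819.

0.819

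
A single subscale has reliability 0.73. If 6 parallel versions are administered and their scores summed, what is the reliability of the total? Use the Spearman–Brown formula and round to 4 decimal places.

0.9419

ρ_k = kρ / (1 + (k−1)ρ) = 6·0.73 / (1 + 5·0.73) = 4.380 / 4.650 = 0.9419.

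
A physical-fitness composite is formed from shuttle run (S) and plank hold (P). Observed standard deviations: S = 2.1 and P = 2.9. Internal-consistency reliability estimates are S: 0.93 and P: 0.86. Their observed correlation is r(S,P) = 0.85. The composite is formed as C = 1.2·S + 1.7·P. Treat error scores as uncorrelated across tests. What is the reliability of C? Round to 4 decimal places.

0.9257

Var(C) = 1.2²·2.1² + 1.7²·2.9² + 2·[2.04·2.1·2.9·0.85] = 30.6553 + 21.1201 = 51.7754.
Because errors are independent across components, Cov(Tᵢ,Tⱼ) = Cov(Xᵢ,Xⱼ); the off-diagonal part of the true-score variance is the same as above.
True-score variance = [1.2²·2.1²·0.93 + 1.7²·2.9²·0.86] + 21.1201 = 26.8081 + 21.1201 = 47.9282.
Reliability = 47.9282 / 51.7754 = 0.9257.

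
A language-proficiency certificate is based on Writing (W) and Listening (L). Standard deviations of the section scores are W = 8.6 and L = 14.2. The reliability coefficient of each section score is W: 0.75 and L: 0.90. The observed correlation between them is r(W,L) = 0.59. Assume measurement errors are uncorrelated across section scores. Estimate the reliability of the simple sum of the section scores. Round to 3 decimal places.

0.908

Var(W+L) = 8.6² + 14.2² + 2·[8.6·14.2·0.59] = 275.6 + 144.102 = 419.702.
With uncorrelated errors the cross-covariances are all true-score covariance, so they carry over unchanged; only the diagonal terms shrink to ρᵢσᵢ².
True-score variance = [8.6²·0.75 + 14.2²·0.90] + 144.102 = 236.946 + 144.102 = 381.048.
Reliability = 381.048 / 419.702 = 0.908.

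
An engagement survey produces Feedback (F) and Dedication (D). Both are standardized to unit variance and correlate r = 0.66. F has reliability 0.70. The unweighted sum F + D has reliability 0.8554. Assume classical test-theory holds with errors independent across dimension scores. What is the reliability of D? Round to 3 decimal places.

Var(F+D) = 2 + 2·0.66 = 3.320.
True-score variance = ρ_F + ρ_D + 2·0.66, so 0.8554 = (0.70 + ρ_D + 1.32) / 3.320.
ρ_D = 0.8554·3.320 − 0.70 − 1.32 = 0.820.

0.820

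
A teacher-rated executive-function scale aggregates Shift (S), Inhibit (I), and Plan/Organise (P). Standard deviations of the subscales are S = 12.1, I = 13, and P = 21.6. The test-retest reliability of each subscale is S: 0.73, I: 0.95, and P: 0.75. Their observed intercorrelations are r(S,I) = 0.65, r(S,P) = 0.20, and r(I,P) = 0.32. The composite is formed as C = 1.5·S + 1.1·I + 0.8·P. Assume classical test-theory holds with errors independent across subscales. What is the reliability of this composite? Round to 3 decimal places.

0.880

Var(C) = 1.5²·12.1² + 1.1²·13² + 0.8²·21.6² + 2·[1.65·12.1·13·0.65 + 1.2·12.1·21.6·0.20 + 0.88·13·21.6·0.32] = 832.511 + 621.008 = 1453.52.
With uncorrelated errors the cross-covariances are all true-score covariance, so they carry over unchanged; only the diagonal terms shrink to ρᵢσᵢ².
True-score variance = [1.5²·12.1²·0.73 + 1.1²·13²·0.95 + 0.8²·21.6²·0.75] + 621.008 = 658.693 + 621.008 = 1279.7.
Reliability = 1279.7 / 1453.52 = 0.880.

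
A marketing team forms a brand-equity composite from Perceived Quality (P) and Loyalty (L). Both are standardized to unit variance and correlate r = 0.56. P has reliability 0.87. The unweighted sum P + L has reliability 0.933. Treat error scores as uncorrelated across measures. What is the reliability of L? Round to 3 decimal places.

Var(P+L) = 2 + 2·0.56 = 3.120.
True-score variance = ρ_P + ρ_L + 2·0.56, so 0.933 = (0.87 + ρ_L + 1.12) / 3.120.
ρ_L = 0.933·3.120 − 0.87 − 1.12 = 0.921.

0.921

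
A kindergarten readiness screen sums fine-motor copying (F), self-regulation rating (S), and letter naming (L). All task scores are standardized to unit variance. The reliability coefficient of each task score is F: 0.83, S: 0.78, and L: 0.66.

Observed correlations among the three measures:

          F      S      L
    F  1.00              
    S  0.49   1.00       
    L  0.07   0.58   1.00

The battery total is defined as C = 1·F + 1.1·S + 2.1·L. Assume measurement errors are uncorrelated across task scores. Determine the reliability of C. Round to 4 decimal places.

Var(C) = 1 + 1.1² + 2.1² + 2·[1.1·0.49 + 2.1·0.07 + 2.31·0.58] = 6.62 + 4.0516 = 10.6716.
With uncorrelated errors the cross-covariances are all true-score covariance, so they carry over unchanged; only the diagonal terms shrink to ρᵢσᵢ².
True-score variance = [0.83 + 1.1²·0.78 + 2.1²·0.66] + 4.0516 = 4.6844 + 4.0516 = 8.736.
Reliability = 8.736 / 10.6716 = 0.8186.

0.8186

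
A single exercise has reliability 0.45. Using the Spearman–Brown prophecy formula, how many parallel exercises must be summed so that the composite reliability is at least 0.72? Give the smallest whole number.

k ≥ ρ*(1−ρ₁)/(ρ₁(1−ρ*)) = 0.72·0.55 / (0.45·0.28) = 3.143.
Smallest integer k = 4.

4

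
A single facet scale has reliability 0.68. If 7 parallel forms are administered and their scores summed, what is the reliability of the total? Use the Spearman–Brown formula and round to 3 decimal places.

ρ_k = kρ / (1 + (k−1)ρ) = 7·0.68 / (1 + 6·0.68) = 4.760 / 5.080 = 0.937.

0.937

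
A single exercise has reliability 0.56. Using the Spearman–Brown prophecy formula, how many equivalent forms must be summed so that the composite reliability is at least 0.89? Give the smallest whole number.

7

k ≥ ρ*(1−ρ₁)/(ρ₁(1−ρ*)) = 0.89·0.44 / (0.56·0.11) = 6.357.
Smallest integer k = 7.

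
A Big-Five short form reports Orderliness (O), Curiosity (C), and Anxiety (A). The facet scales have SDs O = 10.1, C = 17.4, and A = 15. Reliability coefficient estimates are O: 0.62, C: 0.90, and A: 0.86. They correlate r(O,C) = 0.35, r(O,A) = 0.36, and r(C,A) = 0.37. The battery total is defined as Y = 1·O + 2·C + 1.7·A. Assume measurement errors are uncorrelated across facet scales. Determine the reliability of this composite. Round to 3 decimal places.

Var(Y) = 10.1² + 2²·17.4² + 1.7²·15² + 2·[2·10.1·17.4·0.35 + 1.7·10.1·15·0.36 + 3.4·17.4·15·0.37] = 1963.3 + 1088.15 = 3051.45.
With uncorrelated errors the cross-covariances are all true-score covariance, so they carry over unchanged; only the diagonal terms shrink to ρᵢσᵢ².
True-score variance = [10.1²·0.62 + 2²·17.4²·0.90 + 1.7²·15²·0.86] + 1088.15 = 1712.4 + 1088.15 = 2800.55.
Reliability = 2800.55 / 3051.45 = 0.918.

0.918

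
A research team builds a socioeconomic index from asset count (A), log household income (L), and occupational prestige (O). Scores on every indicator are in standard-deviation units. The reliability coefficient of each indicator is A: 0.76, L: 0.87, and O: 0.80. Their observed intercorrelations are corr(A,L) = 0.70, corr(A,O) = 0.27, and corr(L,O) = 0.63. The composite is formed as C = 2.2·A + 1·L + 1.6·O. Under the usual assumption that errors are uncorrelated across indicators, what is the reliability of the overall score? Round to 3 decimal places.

Var(C) = 2.2² + 1 + 1.6² + 2·[2.2·0.70 + 3.52·0.27 + 1.6·0.63] = 8.4 + 6.9968 = 15.3968.
With uncorrelated errors the cross-covariances are all true-score covariance, so they carry over unchanged; only the diagonal terms shrink to ρᵢσᵢ².
True-score variance = [2.2²·0.76 + 0.87 + 1.6²·0.80] + 6.9968 = 6.5964 + 6.9968 = 13.5932.
Reliability = 13.5932 / 15.3968 = 0.883.

0.883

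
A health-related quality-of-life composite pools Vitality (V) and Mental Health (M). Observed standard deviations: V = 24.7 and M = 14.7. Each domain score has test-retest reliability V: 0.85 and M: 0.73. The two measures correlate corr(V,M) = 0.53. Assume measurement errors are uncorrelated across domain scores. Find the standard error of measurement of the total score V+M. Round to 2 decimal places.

Var(total) = 826.18 + 384.875 = 1211.06.
True-score variance = 676.322 + 384.875 = 1061.2, so reliability = 0.8763.
Error variance = 1211.06 − 1061.2 = 149.858; SEM = √149.858 = 12.24.

12.24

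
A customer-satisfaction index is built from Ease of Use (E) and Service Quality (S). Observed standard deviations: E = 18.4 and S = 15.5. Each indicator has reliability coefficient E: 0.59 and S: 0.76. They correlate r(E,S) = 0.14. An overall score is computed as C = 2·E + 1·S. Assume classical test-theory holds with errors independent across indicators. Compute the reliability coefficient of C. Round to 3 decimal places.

Var(C) = 2²·18.4² + 15.5² + 2·[2·18.4·15.5·0.14] = 1594.49 + 159.712 = 1754.2.
With uncorrelated errors the cross-covariances are all true-score covariance, so they carry over unchanged; only the diagonal terms shrink to ρᵢσᵢ².
True-score variance = [2²·18.4²·0.59 + 15.5²·0.76] + 159.712 = 981.592 + 159.712 = 1141.3.
Reliability = 1141.3 / 1754.2 = 0.651.

0.651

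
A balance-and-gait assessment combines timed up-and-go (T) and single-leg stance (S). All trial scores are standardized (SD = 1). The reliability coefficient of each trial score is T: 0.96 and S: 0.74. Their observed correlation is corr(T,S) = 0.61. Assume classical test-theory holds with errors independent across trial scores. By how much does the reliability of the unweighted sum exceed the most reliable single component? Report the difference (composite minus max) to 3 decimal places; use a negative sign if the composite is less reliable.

Var(sum) = 2 + 1.22 = 3.22; true-score variance = 1.7 + 1.22 = 2.92; composite reliability = 0.9068.
Max component reliability = 0.9600.
Difference = 0.9068 − 0.9600 = -0.053.

-0.053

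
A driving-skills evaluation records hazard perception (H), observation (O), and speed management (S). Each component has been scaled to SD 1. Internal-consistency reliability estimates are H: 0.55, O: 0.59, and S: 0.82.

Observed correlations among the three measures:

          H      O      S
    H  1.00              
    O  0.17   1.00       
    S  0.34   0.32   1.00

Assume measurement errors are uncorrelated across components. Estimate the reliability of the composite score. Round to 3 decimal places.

Var(H+O+S) = 3 + 2·[0.17 + 0.34 + 0.32] = 3 + 1.66 = 4.66.
With uncorrelated errors the cross-covariances are all true-score covariance, so they carry over unchanged; only the diagonal terms shrink to ρᵢσᵢ².
True-score variance = [0.55 + 0.59 + 0.82] + 1.66 = 1.96 + 1.66 = 3.62.
Reliability = 3.62 / 4.66 = 0.777.

0.777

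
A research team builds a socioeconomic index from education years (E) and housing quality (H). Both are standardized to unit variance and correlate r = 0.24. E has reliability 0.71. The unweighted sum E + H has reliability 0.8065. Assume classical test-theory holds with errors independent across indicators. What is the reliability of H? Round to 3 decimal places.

0.810

Var(E+H) = 2 + 2·0.24 = 2.480.
True-score variance = ρ_E + ρ_H + 2·0.24, so 0.8065 = (0.71 + ρ_H + 0.48) / 2.480.
ρ_H = 0.8065·2.480 − 0.71 − 0.48 = 0.810.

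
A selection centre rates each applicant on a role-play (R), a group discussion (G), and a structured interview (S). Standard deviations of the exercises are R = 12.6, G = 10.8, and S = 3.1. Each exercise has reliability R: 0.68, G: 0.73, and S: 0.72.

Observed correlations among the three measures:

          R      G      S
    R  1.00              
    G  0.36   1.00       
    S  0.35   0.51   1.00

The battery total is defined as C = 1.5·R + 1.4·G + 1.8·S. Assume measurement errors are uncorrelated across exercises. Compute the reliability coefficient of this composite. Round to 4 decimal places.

Var(C) = 1.5²·12.6² + 1.4²·10.8² + 1.8²·3.1² + 2·[2.1·12.6·10.8·0.36 + 2.7·12.6·3.1·0.35 + 2.52·10.8·3.1·0.51] = 616.961 + 365.633 = 982.594.
Because errors are independent across components, Cov(Tᵢ,Tⱼ) = Cov(Xᵢ,Xⱼ); the off-diagonal part of the true-score variance is the same as above.
True-score variance = [1.5²·12.6²·0.68 + 1.4²·10.8²·0.73 + 1.8²·3.1²·0.72] + 365.633 = 432.21 + 365.633 = 797.843.
Reliability = 797.843 / 982.594 = 0.8120.

0.8120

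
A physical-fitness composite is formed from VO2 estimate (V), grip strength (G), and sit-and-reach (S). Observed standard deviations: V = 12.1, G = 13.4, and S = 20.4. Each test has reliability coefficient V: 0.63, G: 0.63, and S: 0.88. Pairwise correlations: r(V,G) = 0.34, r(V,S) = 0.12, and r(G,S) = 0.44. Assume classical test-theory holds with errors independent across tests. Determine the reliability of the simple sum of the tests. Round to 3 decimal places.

Var(V+G+S) = 12.1² + 13.4² + 20.4² + 2·[12.1·13.4·0.34 + 12.1·20.4·0.12 + 13.4·20.4·0.44] = 742.13 + 410.054 = 1152.18.
Because errors are independent across components, Cov(Tᵢ,Tⱼ) = Cov(Xᵢ,Xⱼ); the off-diagonal part of the true-score variance is the same as above.
True-score variance = [12.1²·0.63 + 13.4²·0.63 + 20.4²·0.88] + 410.054 = 571.582 + 410.054 = 981.636.
Reliability = 981.636 / 1152.18 = 0.852.

0.852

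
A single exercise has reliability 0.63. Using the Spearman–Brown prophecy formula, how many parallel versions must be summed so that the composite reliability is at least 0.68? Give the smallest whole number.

k ≥ ρ*(1−ρ₁)/(ρ₁(1−ρ*)) = 0.68·0.37 / (0.63·0.32) = 1.248.
Smallest integer k = 2.

2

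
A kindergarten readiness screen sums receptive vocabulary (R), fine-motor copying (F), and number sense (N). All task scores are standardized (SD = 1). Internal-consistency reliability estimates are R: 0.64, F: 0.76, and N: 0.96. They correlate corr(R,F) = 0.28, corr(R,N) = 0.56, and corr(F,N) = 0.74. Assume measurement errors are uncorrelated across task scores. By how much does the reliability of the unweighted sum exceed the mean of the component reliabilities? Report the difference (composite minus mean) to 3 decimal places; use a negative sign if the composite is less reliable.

0.109

Var(sum) = 3 + 3.16 = 6.16; true-score variance = 2.36 + 3.16 = 5.52; composite reliability = 0.8961.
Mean component reliability = 0.7867.
Difference = 0.8961 − 0.7867 = 0.109.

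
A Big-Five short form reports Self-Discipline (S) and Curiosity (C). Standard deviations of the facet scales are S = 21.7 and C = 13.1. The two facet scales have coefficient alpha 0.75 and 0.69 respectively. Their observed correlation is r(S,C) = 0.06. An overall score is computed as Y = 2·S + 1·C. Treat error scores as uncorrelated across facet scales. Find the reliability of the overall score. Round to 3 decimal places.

0.753

Var(Y) = 2²·21.7² + 13.1² + 2·[2·21.7·13.1·0.06] = 2055.17 + 68.2248 = 2123.39.
With uncorrelated errors the cross-covariances are all true-score covariance, so they carry over unchanged; only the diagonal terms shrink to ρᵢσᵢ².
True-score variance = [2²·21.7²·0.75 + 13.1²·0.69] + 68.2248 = 1531.08 + 68.2248 = 1599.31.
Reliability = 1599.31 / 2123.39 = 0.753.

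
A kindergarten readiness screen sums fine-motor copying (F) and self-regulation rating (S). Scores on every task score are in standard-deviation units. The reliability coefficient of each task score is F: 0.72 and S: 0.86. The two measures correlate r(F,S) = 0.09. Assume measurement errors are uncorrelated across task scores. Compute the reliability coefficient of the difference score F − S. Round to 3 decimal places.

Var(F−S) = 1 + 1 − 2·0.09 = 2 − 0.18 = 1.82.
With uncorrelated errors the cross-covariances are all true-score covariance, so they carry over unchanged; only the diagonal terms shrink to ρᵢσᵢ².
True-score variance = [0.72 + 0.86] − 0.18 = 1.58 − 0.18 = 1.4.
Reliability = 1.4 / 1.82 = 0.769.

0.769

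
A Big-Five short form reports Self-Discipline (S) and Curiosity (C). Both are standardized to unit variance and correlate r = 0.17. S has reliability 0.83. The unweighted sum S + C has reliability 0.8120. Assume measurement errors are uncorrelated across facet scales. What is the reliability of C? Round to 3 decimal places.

Var(S+C) = 2 + 2·0.17 = 2.340.
True-score variance = ρ_S + ρ_C + 2·0.17, so 0.8120 = (0.83 + ρ_C + 0.34) / 2.340.
ρ_C = 0.8120·2.340 − 0.83 − 0.34 = 0.730.

0.730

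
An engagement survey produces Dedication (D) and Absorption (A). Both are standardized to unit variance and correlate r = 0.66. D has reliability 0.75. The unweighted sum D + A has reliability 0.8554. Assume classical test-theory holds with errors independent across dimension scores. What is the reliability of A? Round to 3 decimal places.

Var(D+A) = 2 + 2·0.66 = 3.320.
True-score variance = ρ_D + ρ_A + 2·0.66, so 0.8554 = (0.75 + ρ_A + 1.32) / 3.320.
ρ_A = 0.8554·3.320 − 0.75 − 1.32 = 0.770.

0.770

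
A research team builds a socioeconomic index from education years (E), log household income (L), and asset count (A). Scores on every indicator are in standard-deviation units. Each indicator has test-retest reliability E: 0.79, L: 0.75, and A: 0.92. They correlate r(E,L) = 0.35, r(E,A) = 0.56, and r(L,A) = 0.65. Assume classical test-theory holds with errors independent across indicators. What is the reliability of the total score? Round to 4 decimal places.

0.9118

Var(E+L+A) = 3 + 2·[0.35 + 0.56 + 0.65] = 3 + 3.12 = 6.12.
Under uncorrelated errors the observed covariances equal the true-score covariances, so only the own-variance terms attenuate.
True-score variance = [0.79 + 0.75 + 0.92] + 3.12 = 2.46 + 3.12 = 5.58.
Reliability = 5.58 / 6.12 = 0.9118.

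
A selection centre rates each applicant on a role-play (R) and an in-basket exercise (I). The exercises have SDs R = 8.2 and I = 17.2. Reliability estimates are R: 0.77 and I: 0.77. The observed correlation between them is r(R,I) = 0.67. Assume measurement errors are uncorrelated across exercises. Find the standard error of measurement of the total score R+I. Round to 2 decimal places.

9.14

Var(total) = 363.08 + 188.994 = 552.074.
True-score variance = 279.572 + 188.994 = 468.565, so reliability = 0.8487.
Error variance = 552.074 − 468.565 = 83.5084; SEM = √83.5084 = 9.14.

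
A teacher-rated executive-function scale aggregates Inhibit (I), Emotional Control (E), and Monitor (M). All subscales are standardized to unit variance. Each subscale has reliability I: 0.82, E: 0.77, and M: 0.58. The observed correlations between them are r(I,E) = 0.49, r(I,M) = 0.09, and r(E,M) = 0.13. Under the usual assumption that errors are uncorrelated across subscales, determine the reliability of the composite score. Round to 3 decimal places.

0.812

Var(I+E+M) = 3 + 2·[0.49 + 0.09 + 0.13] = 3 + 1.42 = 4.42.
Because errors are independent across components, Cov(Tᵢ,Tⱼ) = Cov(Xᵢ,Xⱼ); the off-diagonal part of the true-score variance is the same as above.
True-score variance = [0.82 + 0.77 + 0.58] + 1.42 = 2.17 + 1.42 = 3.59.
Reliability = 3.59 / 4.42 = 0.812.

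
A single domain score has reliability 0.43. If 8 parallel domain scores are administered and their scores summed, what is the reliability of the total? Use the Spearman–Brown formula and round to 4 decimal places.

0.8579

ρ_k = kρ / (1 + (k−1)ρ) = 8·0.43 / (1 + 7·0.43) = 3.440 / 4.010 = 0.8579.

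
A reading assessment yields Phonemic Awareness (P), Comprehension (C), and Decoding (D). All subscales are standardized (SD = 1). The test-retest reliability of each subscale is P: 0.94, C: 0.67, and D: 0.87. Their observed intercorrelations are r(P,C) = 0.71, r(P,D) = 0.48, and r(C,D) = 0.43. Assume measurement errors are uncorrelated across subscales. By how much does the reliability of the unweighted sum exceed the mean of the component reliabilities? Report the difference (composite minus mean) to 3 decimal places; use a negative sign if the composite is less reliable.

0.090

Var(sum) = 3 + 3.24 = 6.24; true-score variance = 2.48 + 3.24 = 5.72; composite reliability = 0.9167.
Mean component reliability = 0.8267.
Difference = 0.9167 − 0.8267 = 0.090.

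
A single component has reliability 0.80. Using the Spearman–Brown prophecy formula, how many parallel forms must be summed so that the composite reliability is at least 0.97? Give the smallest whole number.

9

k ≥ ρ*(1−ρ₁)/(ρ₁(1−ρ*)) = 0.97·0.20 / (0.80·0.03) = 8.083.
Smallest integer k = 9.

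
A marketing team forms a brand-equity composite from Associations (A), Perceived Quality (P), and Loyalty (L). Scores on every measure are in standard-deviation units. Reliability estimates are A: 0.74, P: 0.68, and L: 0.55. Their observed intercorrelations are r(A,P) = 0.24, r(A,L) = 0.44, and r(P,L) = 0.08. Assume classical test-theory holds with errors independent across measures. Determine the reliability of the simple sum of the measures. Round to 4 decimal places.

0.7721

Var(A+P+L) = 3 + 2·[0.24 + 0.44 + 0.08] = 3 + 1.52 = 4.52.
Because errors are independent across components, Cov(Tᵢ,Tⱼ) = Cov(Xᵢ,Xⱼ); the off-diagonal part of the true-score variance is the same as above.
True-score variance = [0.74 + 0.68 + 0.55] + 1.52 = 1.97 + 1.52 = 3.49.
Reliability = 3.49 / 4.52 = 0.7721.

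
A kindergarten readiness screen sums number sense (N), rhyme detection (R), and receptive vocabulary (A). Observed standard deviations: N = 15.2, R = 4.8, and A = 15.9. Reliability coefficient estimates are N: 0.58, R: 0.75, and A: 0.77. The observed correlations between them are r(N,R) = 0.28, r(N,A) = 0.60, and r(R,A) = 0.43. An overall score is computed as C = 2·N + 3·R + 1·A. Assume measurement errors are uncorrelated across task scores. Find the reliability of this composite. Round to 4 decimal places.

0.7930

Var(C) = 2²·15.2² + 3²·4.8² + 15.9² + 2·[6·15.2·4.8·0.28 + 2·15.2·15.9·0.60 + 3·4.8·15.9·0.43] = 1384.33 + 1022.08 = 2406.41.
Under uncorrelated errors the observed covariances equal the true-score covariances, so only the own-variance terms attenuate.
True-score variance = [2²·15.2²·0.58 + 3²·4.8²·0.75 + 15.9²·0.77] + 1022.08 = 886.197 + 1022.08 = 1908.28.
Reliability = 1908.28 / 2406.41 = 0.7930.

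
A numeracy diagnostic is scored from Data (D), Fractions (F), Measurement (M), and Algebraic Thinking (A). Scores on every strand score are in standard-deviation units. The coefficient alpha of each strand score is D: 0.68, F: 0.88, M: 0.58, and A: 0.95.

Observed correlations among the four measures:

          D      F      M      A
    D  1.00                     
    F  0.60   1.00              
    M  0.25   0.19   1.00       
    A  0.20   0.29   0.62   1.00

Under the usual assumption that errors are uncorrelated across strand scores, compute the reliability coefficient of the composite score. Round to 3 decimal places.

0.890

Var(D+F+M+A) = 4 + 2·[0.60 + 0.25 + 0.20 + 0.19 + 0.29 + 0.62] = 4 + 4.3 = 8.3.
Under uncorrelated errors the observed covariances equal the true-score covariances, so only the own-variance terms attenuate.
True-score variance = [0.68 + 0.88 + 0.58 + 0.95] + 4.3 = 3.09 + 4.3 = 7.39.
Reliability = 7.39 / 8.3 = 0.890.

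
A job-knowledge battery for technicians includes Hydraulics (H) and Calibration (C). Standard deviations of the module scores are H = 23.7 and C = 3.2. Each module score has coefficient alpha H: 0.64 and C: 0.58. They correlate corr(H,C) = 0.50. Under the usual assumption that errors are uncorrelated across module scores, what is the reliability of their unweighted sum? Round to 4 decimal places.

Var(H+C) = 23.7² + 3.2² + 2·[23.7·3.2·0.50] = 571.93 + 75.84 = 647.77.
Because errors are independent across components, Cov(Tᵢ,Tⱼ) = Cov(Xᵢ,Xⱼ); the off-diagonal part of the true-score variance is the same as above.
True-score variance = [23.7²·0.64 + 3.2²·0.58] + 75.84 = 365.421 + 75.84 = 441.261.
Reliability = 441.261 / 647.77 = 0.6812.

0.6812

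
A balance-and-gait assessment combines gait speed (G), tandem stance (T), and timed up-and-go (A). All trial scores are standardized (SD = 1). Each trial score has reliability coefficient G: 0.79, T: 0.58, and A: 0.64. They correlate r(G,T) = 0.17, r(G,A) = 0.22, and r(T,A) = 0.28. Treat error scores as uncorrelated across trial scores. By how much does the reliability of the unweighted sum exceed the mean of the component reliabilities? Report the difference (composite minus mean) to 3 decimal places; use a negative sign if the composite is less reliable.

0.102

Var(sum) = 3 + 1.34 = 4.34; true-score variance = 2.01 + 1.34 = 3.35; composite reliability = 0.7719.
Mean component reliability = 0.6700.
Difference = 0.7719 − 0.6700 = 0.102.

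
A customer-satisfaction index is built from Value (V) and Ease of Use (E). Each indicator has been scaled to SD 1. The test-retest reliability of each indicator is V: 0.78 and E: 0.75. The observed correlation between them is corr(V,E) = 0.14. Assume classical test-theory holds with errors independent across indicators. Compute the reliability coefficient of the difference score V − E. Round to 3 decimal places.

0.727

Var(V−E) = 1 + 1 − 2·0.14 = 2 − 0.28 = 1.72.
Under uncorrelated errors the observed covariances equal the true-score covariances, so only the own-variance terms attenuate.
True-score variance = [0.78 + 0.75] − 0.28 = 1.53 − 0.28 = 1.25.
Reliability = 1.25 / 1.72 = 0.727.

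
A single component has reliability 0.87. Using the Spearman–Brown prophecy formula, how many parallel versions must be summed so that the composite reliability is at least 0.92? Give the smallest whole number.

2

k ≥ ρ*(1−ρ₁)/(ρ₁(1−ρ*)) = 0.92·0.13 / (0.87·0.08) = 1.718.
Smallest integer k = 2.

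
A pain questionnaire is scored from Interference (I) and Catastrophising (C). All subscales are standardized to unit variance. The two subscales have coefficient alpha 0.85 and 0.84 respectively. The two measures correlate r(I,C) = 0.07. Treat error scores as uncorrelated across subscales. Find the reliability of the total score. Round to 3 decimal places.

Var(I+C) = 2 + 2·[0.07] = 2 + 0.14 = 2.14.
Because errors are independent across components, Cov(Tᵢ,Tⱼ) = Cov(Xᵢ,Xⱼ); the off-diagonal part of the true-score variance is the same as above.
True-score variance = [0.85 + 0.84] + 0.14 = 1.69 + 0.14 = 1.83.
Reliability = 1.83 / 2.14 = 0.855.

0.855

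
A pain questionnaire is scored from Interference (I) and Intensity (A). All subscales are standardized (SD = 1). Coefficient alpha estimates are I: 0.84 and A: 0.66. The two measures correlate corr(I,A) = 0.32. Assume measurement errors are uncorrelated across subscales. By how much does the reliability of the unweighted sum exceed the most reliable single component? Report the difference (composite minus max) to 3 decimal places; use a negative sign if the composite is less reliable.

Var(sum) = 2 + 0.64 = 2.64; true-score variance = 1.5 + 0.64 = 2.14; composite reliability = 0.8106.
Max component reliability = 0.8400.
Difference = 0.8106 − 0.8400 = -0.029.

-0.029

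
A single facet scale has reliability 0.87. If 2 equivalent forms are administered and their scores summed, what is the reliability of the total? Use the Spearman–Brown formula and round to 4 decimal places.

0.9305

ρ_k = kρ / (1 + (k−1)ρ) = 2·0.87 / (1 + 1·0.87) = 1.740 / 1.870 = 0.9305.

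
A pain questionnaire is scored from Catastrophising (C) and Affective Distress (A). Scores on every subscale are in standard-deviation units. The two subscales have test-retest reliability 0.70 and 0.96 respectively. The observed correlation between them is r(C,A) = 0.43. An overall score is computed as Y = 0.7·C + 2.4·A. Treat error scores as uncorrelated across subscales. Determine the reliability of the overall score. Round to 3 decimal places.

Var(Y) = 0.7² + 2.4² + 2·[1.68·0.43] = 6.25 + 1.4448 = 7.6948.
Because errors are independent across components, Cov(Tᵢ,Tⱼ) = Cov(Xᵢ,Xⱼ); the off-diagonal part of the true-score variance is the same as above.
True-score variance = [0.7²·0.70 + 2.4²·0.96] + 1.4448 = 5.8726 + 1.4448 = 7.3174.
Reliability = 7.3174 / 7.6948 = 0.951.

0.951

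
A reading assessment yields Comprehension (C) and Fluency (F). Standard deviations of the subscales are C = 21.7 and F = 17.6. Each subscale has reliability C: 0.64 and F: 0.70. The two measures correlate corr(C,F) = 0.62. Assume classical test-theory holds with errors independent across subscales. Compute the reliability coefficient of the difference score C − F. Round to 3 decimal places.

0.145

Var(C−F) = 21.7² + 17.6² − 2·21.7·17.6·0.62 = 780.65 − 473.581 = 307.069.
Because errors are independent across components, Cov(Tᵢ,Tⱼ) = Cov(Xᵢ,Xⱼ); the off-diagonal part of the true-score variance is the same as above.
True-score variance = [21.7²·0.64 + 17.6²·0.70] − 473.581 = 518.202 − 473.581 = 44.6208.
Reliability = 44.6208 / 307.069 = 0.145.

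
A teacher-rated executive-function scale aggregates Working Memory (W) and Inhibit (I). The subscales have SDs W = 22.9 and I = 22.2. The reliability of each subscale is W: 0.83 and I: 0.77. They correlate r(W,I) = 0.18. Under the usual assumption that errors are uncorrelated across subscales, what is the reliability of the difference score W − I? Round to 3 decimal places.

Var(W−I) = 22.9² + 22.2² − 2·22.9·22.2·0.18 = 1017.25 − 183.017 = 834.233.
Under uncorrelated errors the observed covariances equal the true-score covariances, so only the own-variance terms attenuate.
True-score variance = [22.9²·0.83 + 22.2²·0.77] − 183.017 = 814.747 − 183.017 = 631.73.
Reliability = 631.73 / 834.233 = 0.757.

0.757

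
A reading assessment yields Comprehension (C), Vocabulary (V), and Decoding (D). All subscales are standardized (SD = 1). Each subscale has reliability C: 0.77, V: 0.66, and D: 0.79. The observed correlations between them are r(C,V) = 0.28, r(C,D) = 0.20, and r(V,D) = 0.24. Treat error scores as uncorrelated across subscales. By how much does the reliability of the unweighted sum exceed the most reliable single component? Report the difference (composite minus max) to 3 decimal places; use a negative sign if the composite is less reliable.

0.034

Var(sum) = 3 + 1.44 = 4.44; true-score variance = 2.22 + 1.44 = 3.66; composite reliability = 0.8243.
Max component reliability = 0.7900.
Difference = 0.8243 − 0.7900 = 0.034.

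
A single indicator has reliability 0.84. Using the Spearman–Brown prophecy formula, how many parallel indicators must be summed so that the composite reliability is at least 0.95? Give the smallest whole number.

k ≥ ρ*(1−ρ₁)/(ρ₁(1−ρ*)) = 0.95·0.16 / (0.84·0.05) = 3.619.
Smallest integer k = 4.

4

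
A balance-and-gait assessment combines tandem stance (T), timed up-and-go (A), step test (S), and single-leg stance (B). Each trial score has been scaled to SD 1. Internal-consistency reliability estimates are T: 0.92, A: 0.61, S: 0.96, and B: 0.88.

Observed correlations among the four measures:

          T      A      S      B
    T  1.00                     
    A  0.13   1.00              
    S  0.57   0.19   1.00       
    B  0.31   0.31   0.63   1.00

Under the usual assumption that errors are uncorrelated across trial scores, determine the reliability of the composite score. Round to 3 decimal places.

Var(T+A+S+B) = 4 + 2·[0.13 + 0.57 + 0.31 + 0.19 + 0.31 + 0.63] = 4 + 4.28 = 8.28.
With uncorrelated errors the cross-covariances are all true-score covariance, so they carry over unchanged; only the diagonal terms shrink to ρᵢσᵢ².
True-score variance = [0.92 + 0.61 + 0.96 + 0.88] + 4.28 = 3.37 + 4.28 = 7.65.
Reliability = 7.65 / 8.28 = 0.924.

0.924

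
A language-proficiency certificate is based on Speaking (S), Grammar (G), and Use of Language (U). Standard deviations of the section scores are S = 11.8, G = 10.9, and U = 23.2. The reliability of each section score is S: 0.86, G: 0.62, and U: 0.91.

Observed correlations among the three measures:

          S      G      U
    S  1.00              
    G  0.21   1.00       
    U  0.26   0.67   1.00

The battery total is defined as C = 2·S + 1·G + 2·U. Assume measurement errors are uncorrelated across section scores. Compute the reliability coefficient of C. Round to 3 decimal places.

Var(C) = 2²·11.8² + 10.9² + 2²·23.2² + 2·[2·11.8·10.9·0.21 + 4·11.8·23.2·0.26 + 2·10.9·23.2·0.67] = 2828.73 + 1355.18 = 4183.91.
Under uncorrelated errors the observed covariances equal the true-score covariances, so only the own-variance terms attenuate.
True-score variance = [2²·11.8²·0.86 + 10.9²·0.62 + 2²·23.2²·0.91] + 1355.18 = 2511.84 + 1355.18 = 3867.02.
Reliability = 3867.02 / 4183.91 = 0.924.

0.924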